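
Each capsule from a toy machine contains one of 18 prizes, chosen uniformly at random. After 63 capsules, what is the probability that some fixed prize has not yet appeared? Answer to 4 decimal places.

Each capsule misses the fixed prize with probability (18-1)/18 = 17/18, independently.
P(still missing after 63) = (17/18)^63 = 0.02730.

0.0273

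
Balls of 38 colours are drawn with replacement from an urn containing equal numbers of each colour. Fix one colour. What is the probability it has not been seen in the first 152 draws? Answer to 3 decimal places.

On each draw the fixed colour fails to appear with probability 37/38.
P(still missing after 152) = (37/38)^152 = 0.0174.

0.017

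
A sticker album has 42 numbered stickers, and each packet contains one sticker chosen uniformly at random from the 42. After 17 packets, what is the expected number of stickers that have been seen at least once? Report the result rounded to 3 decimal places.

For each sticker, P(seen in 17 packets) = 1 - (41/42)^17 = 0.3361.
By linearity of expectation, E[distinct seen] = 42·(1 - (41/42)^17) = 14.1172.

14.117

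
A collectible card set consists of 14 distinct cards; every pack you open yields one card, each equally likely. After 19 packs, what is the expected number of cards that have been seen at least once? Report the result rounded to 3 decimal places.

10.575

For each card, P(seen in 19 packs) = 1 - (13/14)^19 = 0.7554.
By linearity of expectation, E[distinct seen] = 14·(1 - (13/14)^19) = 10.5753.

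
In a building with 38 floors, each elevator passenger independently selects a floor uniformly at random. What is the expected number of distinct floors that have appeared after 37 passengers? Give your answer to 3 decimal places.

23.834

For each floor, P(seen in 37 passengers) = 1 - (37/38)^37 = 0.6272.
By linearity of expectation, E[distinct seen] = 38·(1 - (37/38)^37) = 23.8338.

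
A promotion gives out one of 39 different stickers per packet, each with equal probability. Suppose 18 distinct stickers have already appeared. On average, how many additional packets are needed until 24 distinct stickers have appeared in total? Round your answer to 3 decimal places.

The wait to go from k to k+1 distinct stickers is geometric with mean 39/(39-k).
Sum over k = 18,...,23: E = 39/21 + 39/20 + 39/19 + 39/18 + 39/17 + 39/16 = 12.7581.

12.758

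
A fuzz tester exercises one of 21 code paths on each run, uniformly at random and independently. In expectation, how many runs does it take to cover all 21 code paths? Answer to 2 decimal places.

76.55

After k distinct code paths have appeared, the next run gives a new one with probability (21-k)/21, so the expected wait for the (k+1)-th is 21/(21-k).
E[T] = 21/21 + 21/20 + 21/19 + ... + 21/2 + 21/1 = 21·H_{21}.
H_{21} = 3.645, so E[T] = 76.553.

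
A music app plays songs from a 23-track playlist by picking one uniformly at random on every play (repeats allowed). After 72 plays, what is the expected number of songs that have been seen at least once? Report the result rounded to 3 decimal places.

22.063

For each song, P(seen in 72 plays) = 1 - (22/23)^72 = 0.9593.
By linearity of expectation, E[distinct seen] = 23·(1 - (22/23)^72) = 22.0630.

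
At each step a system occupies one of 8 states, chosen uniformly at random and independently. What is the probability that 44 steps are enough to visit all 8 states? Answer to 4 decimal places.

By inclusion–exclusion over which states are missing,
P(all seen) = Σ_{j=0}^{8} (-1)^j C(8,j)((8-j)/8)^44
= 1.00000 - 0.02246 + 0.00009 - 0.00000 + 0.00000 - 0.00000 + 0.00000 - 0.00000 + 0.00000
= 0.97763.

0.9776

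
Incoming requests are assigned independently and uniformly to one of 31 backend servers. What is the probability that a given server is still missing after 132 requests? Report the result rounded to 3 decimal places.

0.013

On each request the fixed server fails to appear with probability 30/31.
P(still missing after 132) = (30/31)^132 = 0.0132.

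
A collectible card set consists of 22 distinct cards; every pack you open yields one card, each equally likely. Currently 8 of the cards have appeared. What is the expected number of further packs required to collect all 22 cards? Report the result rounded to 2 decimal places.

71.53

From k distinct to k+1 distinct takes on average 22/(22-k) packs.
Sum over k = 8,...,21: E = 22/14 + 22/13 + 22/12 + ... + 22/2 + 22/1 = 71.534.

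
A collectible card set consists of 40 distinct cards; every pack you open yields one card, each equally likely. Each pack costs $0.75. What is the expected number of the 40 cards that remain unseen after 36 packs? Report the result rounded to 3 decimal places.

16.078

For each card, P(unseen after 36) = (39/40)^36 = 0.4019.
By linearity of expectation, E[unseen] = 40·(39/40)^36 = 16.0778.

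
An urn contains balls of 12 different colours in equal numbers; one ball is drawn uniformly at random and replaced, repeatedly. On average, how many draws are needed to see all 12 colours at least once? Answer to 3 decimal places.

37.239

After k distinct colours have appeared, the next draw gives a new one with probability (12-k)/12, so the expected wait for the (k+1)-th is 12/(12-k).
E[T] = 12/12 + 12/11 + 12/10 + ... + 12/2 + 12/1 = 12·H_{12}.
H_{12} = 3.1032, so E[T] = 37.2385.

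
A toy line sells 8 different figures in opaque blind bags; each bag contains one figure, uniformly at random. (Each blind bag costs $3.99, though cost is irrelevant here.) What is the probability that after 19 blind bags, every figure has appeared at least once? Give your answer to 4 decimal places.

0.4783

By inclusion–exclusion over which figures are missing,
P(all seen) = Σ_{j=0}^{8} (-1)^j C(8,j)((8-j)/8)^19
= 1.00000 - 0.63277 + 0.11839 - 0.00741 + 0.00013 - 0.00000 + 0.00000 - 0.00000 + 0.00000
= 0.47835.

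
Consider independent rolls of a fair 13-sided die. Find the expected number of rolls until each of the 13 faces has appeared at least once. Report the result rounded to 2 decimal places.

41.34

The wait to go from k to k+1 distinct faces is geometric with mean 13/(13-k).
E[T] = 13/13 + 13/12 + 13/11 + ... + 13/2 + 13/1 = 13·H_{13}.
H_{13} = 3.180, so E[T] = 41.342.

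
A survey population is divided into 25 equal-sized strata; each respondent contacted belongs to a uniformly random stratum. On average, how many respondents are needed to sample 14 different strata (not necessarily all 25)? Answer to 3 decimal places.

19.902

Going from k to k+1 distinct takes a geometric number of respondents with mean 25/(25-k).
Sum over k = 0,...,13: E = 25/25 + 25/24 + 25/23 + ... + 25/13 + 25/12 = 19.9020.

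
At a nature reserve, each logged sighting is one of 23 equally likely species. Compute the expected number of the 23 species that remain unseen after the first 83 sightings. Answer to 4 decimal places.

For each species, P(unseen after 83) = (22/23)^83 = 0.02498.
By linearity of expectation, E[unseen] = 23·(22/23)^83 = 0.57465.

0.5746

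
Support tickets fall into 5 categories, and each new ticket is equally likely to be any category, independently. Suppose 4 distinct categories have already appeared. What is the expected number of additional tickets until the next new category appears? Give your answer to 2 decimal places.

The number of tickets until the next new category is geometric with success probability 1/5, so its mean is 5/1.
E = 5/1 = 5.000.

5.00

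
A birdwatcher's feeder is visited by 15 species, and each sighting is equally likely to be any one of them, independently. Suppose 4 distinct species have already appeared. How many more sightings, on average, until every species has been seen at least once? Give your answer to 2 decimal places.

45.30

With k distinct species already seen, the next new one takes an expected 15/(15-k) sightings.
Sum over k = 4,...,14: E = 15/11 + 15/10 + 15/9 + ... + 15/2 + 15/1 = 45.298.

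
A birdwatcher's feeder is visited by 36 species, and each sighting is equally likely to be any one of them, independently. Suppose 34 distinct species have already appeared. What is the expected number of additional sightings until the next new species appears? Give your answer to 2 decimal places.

18.00

The number of sightings until the next new species is geometric with success probability 2/36, so its mean is 36/2.
E = 36/2 = 18.000.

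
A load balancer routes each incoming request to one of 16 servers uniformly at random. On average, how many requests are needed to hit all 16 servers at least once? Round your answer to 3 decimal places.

54.092

After k distinct servers have appeared, the next request gives a new one with probability (16-k)/16, so the expected wait for the (k+1)-th is 16/(16-k).
E[T] = 16/16 + 16/15 + 16/14 + ... + 16/2 + 16/1 = 16·H_{16}.
H_{16} = 3.3807, so E[T] = 54.0917.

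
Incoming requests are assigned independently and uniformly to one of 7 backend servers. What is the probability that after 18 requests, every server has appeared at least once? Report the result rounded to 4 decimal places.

0.6112

By inclusion–exclusion over which servers are missing,
P(all seen) = Σ_{j=0}^{7} (-1)^j C(7,j)((7-j)/7)^18
= 1.00000 - 0.43657 + 0.04919 - 0.00148 + 0.00001 - 0.00000 + 0.00000 - 0.00000
= 0.61115.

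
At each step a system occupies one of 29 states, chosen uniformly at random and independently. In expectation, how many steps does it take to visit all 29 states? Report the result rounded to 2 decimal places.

Split into phases: going from k distinct to k+1 distinct takes on average 29/(29-k) steps.
E[T] = 29/29 + 29/28 + 29/27 + ... + 29/2 + 29/1 = 29·H_{29}.
H_{29} = 3.962, so E[T] = 114.888.

114.89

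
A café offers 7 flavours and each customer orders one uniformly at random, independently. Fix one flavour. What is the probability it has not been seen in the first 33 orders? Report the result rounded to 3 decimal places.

On each order the fixed flavour fails to appear with probability 6/7.
P(still missing after 33) = (6/7)^33 = 0.0062.

0.006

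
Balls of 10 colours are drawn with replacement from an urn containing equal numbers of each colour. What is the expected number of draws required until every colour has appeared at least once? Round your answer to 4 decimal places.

29.2897

After k distinct colours have appeared, the next draw gives a new one with probability (10-k)/10, so the expected wait for the (k+1)-th is 10/(10-k).
E[T] = 10/10 + 10/9 + 10/8 + ... + 10/2 + 10/1 = 10·H_{10}.
H_{10} = 2.92897, so E[T] = 29.28968.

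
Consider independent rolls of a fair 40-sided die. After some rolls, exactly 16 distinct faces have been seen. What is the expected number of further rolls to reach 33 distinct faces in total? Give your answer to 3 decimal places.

47.324

With k distinct faces already seen, the next new one takes an expected 40/(40-k) rolls.
Sum over k = 16,...,32: E = 40/24 + 40/23 + 40/22 + ... + 40/9 + 40/8 = 47.3240.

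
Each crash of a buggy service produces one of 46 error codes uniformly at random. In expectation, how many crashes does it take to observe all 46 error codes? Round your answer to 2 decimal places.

Split into phases: going from k distinct to k+1 distinct takes on average 46/(46-k) crashes.
E[T] = 46/46 + 46/45 + 46/44 + ... + 46/2 + 46/1 = 46·H_{46}.
H_{46} = 4.417, so E[T] = 203.168.

203.17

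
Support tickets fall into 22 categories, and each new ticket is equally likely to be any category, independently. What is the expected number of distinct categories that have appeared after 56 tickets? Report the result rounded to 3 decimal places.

20.374

For each category, P(seen in 56 tickets) = 1 - (21/22)^56 = 0.9261.
By linearity of expectation, E[distinct seen] = 22·(1 - (21/22)^56) = 20.3743.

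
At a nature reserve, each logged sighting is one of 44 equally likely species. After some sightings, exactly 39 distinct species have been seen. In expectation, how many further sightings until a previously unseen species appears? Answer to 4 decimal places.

8.8000

Each sighting yields a new species with probability (44-39)/44 = 5/44, so the wait is geometric with mean 44/5.
E = 44/5 = 8.80000.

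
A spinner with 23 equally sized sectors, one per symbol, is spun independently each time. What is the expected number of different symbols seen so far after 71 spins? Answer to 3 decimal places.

For each symbol, P(seen in 71 spins) = 1 - (22/23)^71 = 0.9574.
By linearity of expectation, E[distinct seen] = 23·(1 - (22/23)^71) = 22.0204.

22.020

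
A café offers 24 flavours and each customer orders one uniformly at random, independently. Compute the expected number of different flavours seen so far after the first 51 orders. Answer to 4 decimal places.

21.2612

For each flavour, P(seen in 51 orders) = 1 - (23/24)^51 = 0.88588.
By linearity of expectation, E[distinct seen] = 24·(1 - (23/24)^51) = 21.26122.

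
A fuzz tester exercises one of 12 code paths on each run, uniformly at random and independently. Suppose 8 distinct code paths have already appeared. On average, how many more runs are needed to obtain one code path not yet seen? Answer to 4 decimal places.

3.0000

The number of runs until the next new code path is geometric with success probability 4/12, so its mean is 12/4.
E = 12/4 = 3.00000.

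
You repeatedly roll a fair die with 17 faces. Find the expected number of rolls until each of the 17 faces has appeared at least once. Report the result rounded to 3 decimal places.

58.472

After k distinct faces have appeared, the next roll gives a new one with probability (17-k)/17, so the expected wait for the (k+1)-th is 17/(17-k).
E[T] = 17/17 + 17/16 + 17/15 + ... + 17/2 + 17/1 = 17·H_{17}.
H_{17} = 3.4396, so E[T] = 58.4724.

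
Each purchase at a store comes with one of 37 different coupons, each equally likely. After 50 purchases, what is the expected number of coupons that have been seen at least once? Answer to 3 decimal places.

27.598

For each coupon, P(seen in 50 purchases) = 1 - (36/37)^50 = 0.7459.
By linearity of expectation, E[distinct seen] = 37·(1 - (36/37)^50) = 27.5976.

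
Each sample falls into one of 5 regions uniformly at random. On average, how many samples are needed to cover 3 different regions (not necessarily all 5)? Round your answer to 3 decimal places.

With k distinct regions already seen, the next new one arrives after an expected 5/(5-k) samples.
Sum over k = 0,...,2: E = 5/5 + 5/4 + 5/3 = 3.9167.

3.917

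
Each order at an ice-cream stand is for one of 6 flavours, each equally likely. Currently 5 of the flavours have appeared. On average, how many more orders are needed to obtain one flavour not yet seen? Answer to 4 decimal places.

Each order yields a new flavour with probability (6-5)/6 = 1/6, so the wait is geometric with mean 6/1.
E = 6/1 = 6.00000.

6.0000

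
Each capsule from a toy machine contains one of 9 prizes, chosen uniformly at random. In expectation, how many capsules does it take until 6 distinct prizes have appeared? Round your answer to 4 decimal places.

8.9607

With k distinct prizes already seen, the next new one arrives after an expected 9/(9-k) capsules.
Sum over k = 0,...,5: E = 9/9 + 9/8 + 9/7 + 9/6 + 9/5 + 9/4 = 8.96071.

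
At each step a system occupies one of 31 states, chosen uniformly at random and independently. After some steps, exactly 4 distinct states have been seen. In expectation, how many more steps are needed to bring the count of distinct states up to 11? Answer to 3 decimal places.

The wait to go from k to k+1 distinct states is geometric with mean 31/(31-k).
Sum over k = 4,...,10: E = 31/27 + 31/26 + 31/25 + ... + 31/22 + 31/21 = 9.1052.

9.105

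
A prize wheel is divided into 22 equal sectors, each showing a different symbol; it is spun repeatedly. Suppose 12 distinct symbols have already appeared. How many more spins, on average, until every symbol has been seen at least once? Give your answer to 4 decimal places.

With k distinct symbols already seen, the next new one takes an expected 22/(22-k) spins.
Sum over k = 12,...,21: E = 22/10 + 22/9 + 22/8 + ... + 22/2 + 22/1 = 64.43730.

64.4373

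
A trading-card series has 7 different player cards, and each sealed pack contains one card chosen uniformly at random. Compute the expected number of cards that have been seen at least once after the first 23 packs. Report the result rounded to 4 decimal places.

6.7980

For each card, P(seen in 23 packs) = 1 - (6/7)^23 = 0.97114.
By linearity of expectation, E[distinct seen] = 7·(1 - (6/7)^23) = 6.79801.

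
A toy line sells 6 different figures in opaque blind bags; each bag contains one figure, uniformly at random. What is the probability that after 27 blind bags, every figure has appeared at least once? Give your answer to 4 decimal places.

Let A_i be the event that figure i is missing after 27 blind bags. By inclusion–exclusion on the A_i,
P(all seen) = Σ_{j=0}^{6} (-1)^j C(6,j)((6-j)/6)^27
= 1.00000 - 0.04368 + 0.00026 - 0.00000 + 0.00000 - 0.00000 + 0.00000
= 0.95659.

0.9566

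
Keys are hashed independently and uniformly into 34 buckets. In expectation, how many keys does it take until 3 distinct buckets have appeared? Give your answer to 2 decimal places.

Going from k to k+1 distinct takes a geometric number of keys with mean 34/(34-k).
Sum over k = 0,...,2: E = 34/34 + 34/33 + 34/32 = 3.093.

3.09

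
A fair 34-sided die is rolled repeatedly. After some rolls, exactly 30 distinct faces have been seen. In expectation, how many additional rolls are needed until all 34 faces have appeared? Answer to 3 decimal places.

The wait to go from k to k+1 distinct faces is geometric with mean 34/(34-k).
Sum over k = 30,...,33: E = 34/4 + 34/3 + 34/2 + 34/1 = 70.8333.

70.833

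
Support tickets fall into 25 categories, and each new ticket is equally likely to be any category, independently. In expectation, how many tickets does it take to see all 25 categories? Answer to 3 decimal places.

95.399

The wait to go from k to k+1 distinct categories is geometric with mean 25/(25-k).
E[T] = 25/25 + 25/24 + 25/23 + ... + 25/2 + 25/1 = 25·H_{25}.
H_{25} = 3.8160, so E[T] = 95.3990.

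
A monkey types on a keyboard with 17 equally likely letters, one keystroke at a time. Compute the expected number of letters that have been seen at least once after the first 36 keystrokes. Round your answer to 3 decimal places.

For each letter, P(seen in 36 keystrokes) = 1 - (16/17)^36 = 0.8872.
By linearity of expectation, E[distinct seen] = 17·(1 - (16/17)^36) = 15.0831.

15.083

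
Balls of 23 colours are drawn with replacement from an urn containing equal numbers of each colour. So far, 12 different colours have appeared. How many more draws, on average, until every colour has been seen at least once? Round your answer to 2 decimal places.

69.46

The wait to go from k to k+1 distinct colours is geometric with mean 23/(23-k).
Sum over k = 12,...,22: E = 23/11 + 23/10 + 23/9 + ... + 23/2 + 23/1 = 69.457.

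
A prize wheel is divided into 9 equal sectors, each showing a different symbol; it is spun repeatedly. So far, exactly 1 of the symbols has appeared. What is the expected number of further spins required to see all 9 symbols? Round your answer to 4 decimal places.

24.4607

The wait to go from k to k+1 distinct symbols is geometric with mean 9/(9-k).
Sum over k = 1,...,8: E = 9/8 + 9/7 + 9/6 + ... + 9/2 + 9/1 = 24.46071.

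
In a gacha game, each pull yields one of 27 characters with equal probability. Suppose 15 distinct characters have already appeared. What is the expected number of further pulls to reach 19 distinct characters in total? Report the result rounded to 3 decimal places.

10.405

The wait to go from k to k+1 distinct characters is geometric with mean 27/(27-k).
Sum over k = 15,...,18: E = 27/12 + 27/11 + 27/10 + 27/9 = 10.4045.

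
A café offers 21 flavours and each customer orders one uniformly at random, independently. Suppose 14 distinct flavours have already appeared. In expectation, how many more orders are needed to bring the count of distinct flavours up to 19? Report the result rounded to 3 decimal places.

With k distinct flavours already seen, the next new one takes an expected 21/(21-k) orders.
Sum over k = 14,...,18: E = 21/7 + 21/6 + 21/5 + 21/4 + 21/3 = 22.9500.

22.950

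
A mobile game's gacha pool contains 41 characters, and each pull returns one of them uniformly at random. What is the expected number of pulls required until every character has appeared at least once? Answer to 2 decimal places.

176.42

After k distinct characters have appeared, the next pull gives a new one with probability (41-k)/41, so the expected wait for the (k+1)-th is 41/(41-k).
E[T] = 41/41 + 41/40 + 41/39 + ... + 41/2 + 41/1 = 41·H_{41}.
H_{41} = 4.303, so E[T] = 176.420.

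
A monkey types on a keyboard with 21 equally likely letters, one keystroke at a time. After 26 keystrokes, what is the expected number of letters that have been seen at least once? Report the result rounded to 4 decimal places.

15.0939

For each letter, P(seen in 26 keystrokes) = 1 - (20/21)^26 = 0.71876.
By linearity of expectation, E[distinct seen] = 21·(1 - (20/21)^26) = 15.09394.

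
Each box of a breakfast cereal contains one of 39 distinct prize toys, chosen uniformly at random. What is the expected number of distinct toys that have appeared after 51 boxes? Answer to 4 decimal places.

28.6311

For each toy, P(seen in 51 boxes) = 1 - (38/39)^51 = 0.73413.
By linearity of expectation, E[distinct seen] = 39·(1 - (38/39)^51) = 28.63109.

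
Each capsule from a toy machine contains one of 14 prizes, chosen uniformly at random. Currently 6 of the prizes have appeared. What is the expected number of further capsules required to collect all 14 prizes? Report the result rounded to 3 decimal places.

38.050

With k distinct prizes already seen, the next new one takes an expected 14/(14-k) capsules.
Sum over k = 6,...,13: E = 14/8 + 14/7 + 14/6 + ... + 14/2 + 14/1 = 38.0500.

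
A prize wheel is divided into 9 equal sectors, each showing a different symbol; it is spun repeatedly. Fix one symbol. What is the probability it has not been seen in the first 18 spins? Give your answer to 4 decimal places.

On each spin the fixed symbol fails to appear with probability 8/9.
P(still missing after 18) = (8/9)^18 = 0.12002.

0.1200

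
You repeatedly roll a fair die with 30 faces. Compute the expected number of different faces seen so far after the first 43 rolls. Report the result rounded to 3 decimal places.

For each face, P(seen in 43 rolls) = 1 - (29/30)^43 = 0.7672.
By linearity of expectation, E[distinct seen] = 30·(1 - (29/30)^43) = 23.0173.

23.017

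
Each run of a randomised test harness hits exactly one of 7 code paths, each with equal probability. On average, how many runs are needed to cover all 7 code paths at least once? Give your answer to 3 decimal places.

After k distinct code paths have appeared, the next run gives a new one with probability (7-k)/7, so the expected wait for the (k+1)-th is 7/(7-k).
E[T] = 7/7 + 7/6 + 7/5 + ... + 7/2 + 7/1 = 7·H_{7}.
H_{7} = 2.5929, so E[T] = 18.1500.

18.150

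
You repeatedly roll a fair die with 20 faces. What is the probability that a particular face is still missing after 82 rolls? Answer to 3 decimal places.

Each roll misses the fixed face with probability (20-1)/20 = 19/20, independently.
P(still missing after 82) = (19/20)^82 = 0.0149.

0.015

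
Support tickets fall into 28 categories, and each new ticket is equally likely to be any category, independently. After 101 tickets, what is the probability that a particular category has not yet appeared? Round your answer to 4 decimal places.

0.0254

On each ticket the fixed category fails to appear with probability 27/28.
P(still missing after 101) = (27/28)^101 = 0.02540.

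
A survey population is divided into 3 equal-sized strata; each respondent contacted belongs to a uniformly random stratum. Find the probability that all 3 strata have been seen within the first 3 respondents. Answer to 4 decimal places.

0.2222

Let A_i be the event that stratum i is missing after 3 respondents. By inclusion–exclusion on the A_i,
P(all seen) = Σ_{j=0}^{3} (-1)^j C(3,j)((3-j)/3)^3
= 1.00000 - 0.88889 + 0.11111 - 0.00000
= 0.22222.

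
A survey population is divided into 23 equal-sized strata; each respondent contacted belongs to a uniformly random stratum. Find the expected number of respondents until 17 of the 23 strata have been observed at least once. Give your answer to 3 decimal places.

With k distinct strata already seen, the next new one arrives after an expected 23/(23-k) respondents.
Sum over k = 0,...,16: E = 23/23 + 23/22 + 23/21 + ... + 23/8 + 23/7 = 29.5387.

29.539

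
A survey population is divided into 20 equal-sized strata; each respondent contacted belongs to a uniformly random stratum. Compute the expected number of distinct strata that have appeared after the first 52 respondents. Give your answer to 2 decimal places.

18.61

For each stratum, P(seen in 52 respondents) = 1 - (19/20)^52 = 0.931.
By linearity of expectation, E[distinct seen] = 20·(1 - (19/20)^52) = 18.611.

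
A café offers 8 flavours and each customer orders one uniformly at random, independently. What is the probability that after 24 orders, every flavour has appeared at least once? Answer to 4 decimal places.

By inclusion–exclusion over which flavours are missing,
P(all seen) = Σ_{j=0}^{8} (-1)^j C(8,j)((8-j)/8)^24
= 1.00000 - 0.32455 + 0.02809 - 0.00071 + 0.00000 - 0.00000 + 0.00000 - 0.00000 + 0.00000
= 0.70284.

0.7028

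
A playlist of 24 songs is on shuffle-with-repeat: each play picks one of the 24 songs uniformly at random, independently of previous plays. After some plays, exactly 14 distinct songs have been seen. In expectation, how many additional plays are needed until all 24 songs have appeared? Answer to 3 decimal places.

The wait to go from k to k+1 distinct songs is geometric with mean 24/(24-k).
Sum over k = 14,...,23: E = 24/10 + 24/9 + 24/8 + ... + 24/2 + 24/1 = 70.2952.

70.295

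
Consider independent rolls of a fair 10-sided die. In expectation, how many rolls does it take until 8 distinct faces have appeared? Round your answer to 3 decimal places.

With k distinct faces already seen, the next new one arrives after an expected 10/(10-k) rolls.
Sum over k = 0,...,7: E = 10/10 + 10/9 + 10/8 + ... + 10/4 + 10/3 = 14.2897.

14.290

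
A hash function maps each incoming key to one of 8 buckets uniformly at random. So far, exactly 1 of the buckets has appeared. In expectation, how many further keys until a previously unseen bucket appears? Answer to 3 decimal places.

Each key yields a new bucket with probability (8-1)/8 = 7/8, so the wait is geometric with mean 8/7.
E = 8/7 = 1.1429.

1.143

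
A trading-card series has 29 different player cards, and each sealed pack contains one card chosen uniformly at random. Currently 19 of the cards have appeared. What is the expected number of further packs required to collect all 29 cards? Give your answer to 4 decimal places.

From k distinct to k+1 distinct takes on average 29/(29-k) packs.
Sum over k = 19,...,28: E = 29/10 + 29/9 + 29/8 + ... + 29/2 + 29/1 = 84.94008.

84.9401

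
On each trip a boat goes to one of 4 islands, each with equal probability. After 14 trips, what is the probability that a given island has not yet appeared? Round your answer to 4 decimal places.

0.0178

On each trip the fixed island fails to appear with probability 3/4.
P(still missing after 14) = (3/4)^14 = 0.01782.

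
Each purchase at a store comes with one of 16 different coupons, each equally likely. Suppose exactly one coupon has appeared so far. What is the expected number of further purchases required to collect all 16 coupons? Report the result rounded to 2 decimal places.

From k distinct to k+1 distinct takes on average 16/(16-k) purchases.
Sum over k = 1,...,15: E = 16/15 + 16/14 + 16/13 + ... + 16/2 + 16/1 = 53.092.

53.09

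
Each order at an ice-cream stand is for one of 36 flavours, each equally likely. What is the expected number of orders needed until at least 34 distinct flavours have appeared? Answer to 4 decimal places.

96.2841

With k distinct flavours already seen, the next new one arrives after an expected 36/(36-k) orders.
Sum over k = 0,...,33: E = 36/36 + 36/35 + 36/34 + ... + 36/4 + 36/3 = 96.28413.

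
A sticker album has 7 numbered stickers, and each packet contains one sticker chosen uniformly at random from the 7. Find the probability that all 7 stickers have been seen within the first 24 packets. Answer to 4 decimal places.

Let A_i be the event that sticker i is missing after 24 packets. By inclusion–exclusion on the A_i,
P(all seen) = Σ_{j=0}^{7} (-1)^j C(7,j)((7-j)/7)^24
= 1.00000 - 0.17313 + 0.00653 - 0.00005 + 0.00000 - 0.00000 + 0.00000 - 0.00000
= 0.83335.

0.8334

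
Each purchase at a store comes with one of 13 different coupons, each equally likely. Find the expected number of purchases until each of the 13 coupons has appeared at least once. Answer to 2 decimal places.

Split into phases: going from k distinct to k+1 distinct takes on average 13/(13-k) purchases.
E[T] = 13/13 + 13/12 + 13/11 + ... + 13/2 + 13/1 = 13·H_{13}.
H_{13} = 3.180, so E[T] = 41.342.

41.34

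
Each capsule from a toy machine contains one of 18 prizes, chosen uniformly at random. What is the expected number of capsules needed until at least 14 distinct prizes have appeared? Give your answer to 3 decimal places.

With k distinct prizes already seen, the next new one arrives after an expected 18/(18-k) capsules.
Sum over k = 0,...,13: E = 18/18 + 18/17 + 18/16 + ... + 18/6 + 18/5 = 25.4119.

25.412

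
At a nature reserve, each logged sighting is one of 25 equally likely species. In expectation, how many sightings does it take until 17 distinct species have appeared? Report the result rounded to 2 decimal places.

27.45

Going from k to k+1 distinct takes a geometric number of sightings with mean 25/(25-k).
Sum over k = 0,...,16: E = 25/25 + 25/24 + 25/23 + ... + 25/10 + 25/9 = 27.453.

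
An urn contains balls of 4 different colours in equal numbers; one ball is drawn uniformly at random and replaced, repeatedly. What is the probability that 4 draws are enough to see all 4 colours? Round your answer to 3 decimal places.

0.094

By inclusion–exclusion over which colours are missing,
P(all seen) = Σ_{j=0}^{4} (-1)^j C(4,j)((4-j)/4)^4
= 1.0000 - 1.2656 + 0.3750 - 0.0156 + 0.0000
= 0.0938.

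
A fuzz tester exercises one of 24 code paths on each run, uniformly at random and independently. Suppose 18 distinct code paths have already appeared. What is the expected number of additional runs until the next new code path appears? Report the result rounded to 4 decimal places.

4.0000

Each run yields a new code path with probability (24-18)/24 = 6/24, so the wait is geometric with mean 24/6.
E = 24/6 = 4.00000.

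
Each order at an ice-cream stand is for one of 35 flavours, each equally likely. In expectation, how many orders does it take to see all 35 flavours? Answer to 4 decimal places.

Split into phases: going from k distinct to k+1 distinct takes on average 35/(35-k) orders.
E[T] = 35/35 + 35/34 + 35/33 + ... + 35/2 + 35/1 = 35·H_{35}.
H_{35} = 4.14678, so E[T] = 145.13735.

145.1373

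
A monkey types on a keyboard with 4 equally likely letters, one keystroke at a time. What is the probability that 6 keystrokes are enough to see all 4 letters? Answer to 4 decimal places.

0.3809

Let A_i be the event that letter i is missing after 6 keystrokes. By inclusion–exclusion on the A_i,
P(all seen) = Σ_{j=0}^{4} (-1)^j C(4,j)((4-j)/4)^6
= 1.00000 - 0.71191 + 0.09375 - 0.00098 + 0.00000
= 0.38086.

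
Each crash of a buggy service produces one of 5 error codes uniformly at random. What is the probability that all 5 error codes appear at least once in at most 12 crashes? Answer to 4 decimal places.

0.6780

Let A_i be the event that error code i is missing after 12 crashes. By inclusion–exclusion on the A_i,
P(all seen) = Σ_{j=0}^{5} (-1)^j C(5,j)((5-j)/5)^12
= 1.00000 - 0.34360 + 0.02177 - 0.00017 + 0.00000 - 0.00000
= 0.67800.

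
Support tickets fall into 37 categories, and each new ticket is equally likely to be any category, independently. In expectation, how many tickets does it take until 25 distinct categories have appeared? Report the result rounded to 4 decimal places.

40.6399

Going from k to k+1 distinct takes a geometric number of tickets with mean 37/(37-k).
Sum over k = 0,...,24: E = 37/37 + 37/36 + 37/35 + ... + 37/14 + 37/13 = 40.63990.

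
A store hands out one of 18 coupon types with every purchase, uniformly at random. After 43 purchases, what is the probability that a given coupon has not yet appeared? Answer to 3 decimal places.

0.086

Each purchase misses the fixed coupon with probability (18-1)/18 = 17/18, independently.
P(still missing after 43) = (17/18)^43 = 0.0856.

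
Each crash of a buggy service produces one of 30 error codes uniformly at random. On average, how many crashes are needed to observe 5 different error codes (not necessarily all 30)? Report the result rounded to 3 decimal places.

5.371

With k distinct error codes already seen, the next new one arrives after an expected 30/(30-k) crashes.
Sum over k = 0,...,4: E = 30/30 + 30/29 + 30/28 + 30/27 + 30/26 = 5.3709.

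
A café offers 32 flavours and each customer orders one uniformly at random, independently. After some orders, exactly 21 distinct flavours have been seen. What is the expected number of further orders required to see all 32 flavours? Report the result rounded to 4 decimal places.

96.6361

From k distinct to k+1 distinct takes on average 32/(32-k) orders.
Sum over k = 21,...,31: E = 32/11 + 32/10 + 32/9 + ... + 32/2 + 32/1 = 96.63608.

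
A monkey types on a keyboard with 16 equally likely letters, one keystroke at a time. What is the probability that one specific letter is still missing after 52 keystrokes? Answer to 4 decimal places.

On each keystroke the fixed letter fails to appear with probability 15/16.
P(still missing after 52) = (15/16)^52 = 0.03487.

0.0349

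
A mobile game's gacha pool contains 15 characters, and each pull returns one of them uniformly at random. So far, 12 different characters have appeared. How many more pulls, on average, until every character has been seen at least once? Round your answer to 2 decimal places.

With k distinct characters already seen, the next new one takes an expected 15/(15-k) pulls.
Sum over k = 12,...,14: E = 15/3 + 15/2 + 15/1 = 27.500.

27.50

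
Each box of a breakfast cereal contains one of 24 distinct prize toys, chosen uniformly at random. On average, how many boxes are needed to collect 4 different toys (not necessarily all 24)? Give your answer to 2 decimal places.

4.28

Going from k to k+1 distinct takes a geometric number of boxes with mean 24/(24-k).
Sum over k = 0,...,3: E = 24/24 + 24/23 + 24/22 + 24/21 = 4.277.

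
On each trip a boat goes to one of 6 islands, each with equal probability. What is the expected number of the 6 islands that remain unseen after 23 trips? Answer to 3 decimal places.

0.091

For each island, P(unseen after 23) = (5/6)^23 = 0.0151.
By linearity of expectation, E[unseen] = 6·(5/6)^23 = 0.0906.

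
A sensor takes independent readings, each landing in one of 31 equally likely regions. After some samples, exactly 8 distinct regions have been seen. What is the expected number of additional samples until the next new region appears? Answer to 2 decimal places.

The number of samples until the next new region is geometric with success probability 23/31, so its mean is 31/23.
E = 31/23 = 1.348.

1.35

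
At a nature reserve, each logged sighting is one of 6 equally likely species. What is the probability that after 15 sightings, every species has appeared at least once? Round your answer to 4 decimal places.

Let A_i be the event that species i is missing after 15 sightings. By inclusion–exclusion on the A_i,
P(all seen) = Σ_{j=0}^{6} (-1)^j C(6,j)((6-j)/6)^15
= 1.00000 - 0.38943 + 0.03425 - 0.00061 + 0.00000 - 0.00000 + 0.00000
= 0.64421.

0.6442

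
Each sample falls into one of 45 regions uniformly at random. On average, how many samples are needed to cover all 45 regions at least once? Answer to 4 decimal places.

197.7727

After k distinct regions have appeared, the next sample gives a new one with probability (45-k)/45, so the expected wait for the (k+1)-th is 45/(45-k).
E[T] = 45/45 + 45/44 + 45/43 + ... + 45/2 + 45/1 = 45·H_{45}.
H_{45} = 4.39495, so E[T] = 197.77267.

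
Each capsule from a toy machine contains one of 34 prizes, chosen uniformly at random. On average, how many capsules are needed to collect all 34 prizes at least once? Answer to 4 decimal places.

Split into phases: going from k distinct to k+1 distinct takes on average 34/(34-k) capsules.
E[T] = 34/34 + 34/33 + 34/32 + ... + 34/2 + 34/1 = 34·H_{34}.
H_{34} = 4.11821, so E[T] = 140.01914.

140.0191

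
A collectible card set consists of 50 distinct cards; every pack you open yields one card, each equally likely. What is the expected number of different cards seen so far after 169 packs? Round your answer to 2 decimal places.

For each card, P(seen in 169 packs) = 1 - (49/50)^169 = 0.967.
By linearity of expectation, E[distinct seen] = 50·(1 - (49/50)^169) = 48.355.

48.35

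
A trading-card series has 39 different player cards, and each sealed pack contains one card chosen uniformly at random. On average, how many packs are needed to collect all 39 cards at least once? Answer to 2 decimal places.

Split into phases: going from k distinct to k+1 distinct takes on average 39/(39-k) packs.
E[T] = 39/39 + 39/38 + 39/37 + ... + 39/2 + 39/1 = 39·H_{39}.
H_{39} = 4.254, so E[T] = 165.888.

165.89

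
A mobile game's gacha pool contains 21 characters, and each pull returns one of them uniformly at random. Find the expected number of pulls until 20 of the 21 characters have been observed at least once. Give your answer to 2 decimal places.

55.55

Going from k to k+1 distinct takes a geometric number of pulls with mean 21/(21-k).
Sum over k = 0,...,19: E = 21/21 + 21/20 + 21/19 + ... + 21/3 + 21/2 = 55.553.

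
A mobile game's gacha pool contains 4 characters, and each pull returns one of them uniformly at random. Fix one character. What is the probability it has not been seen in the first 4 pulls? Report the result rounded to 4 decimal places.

0.3164

Each pull misses the fixed character with probability (4-1)/4 = 3/4, independently.
P(still missing after 4) = (3/4)^4 = 0.31641.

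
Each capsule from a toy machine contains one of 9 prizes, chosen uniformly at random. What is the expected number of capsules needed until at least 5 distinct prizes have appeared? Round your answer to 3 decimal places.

Going from k to k+1 distinct takes a geometric number of capsules with mean 9/(9-k).
Sum over k = 0,...,4: E = 9/9 + 9/8 + 9/7 + 9/6 + 9/5 = 6.7107.

6.711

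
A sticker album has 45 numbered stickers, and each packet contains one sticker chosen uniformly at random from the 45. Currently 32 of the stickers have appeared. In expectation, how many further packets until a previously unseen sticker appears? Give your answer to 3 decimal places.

The number of packets until the next new sticker is geometric with success probability 13/45, so its mean is 45/13.
E = 45/13 = 3.4615.

3.462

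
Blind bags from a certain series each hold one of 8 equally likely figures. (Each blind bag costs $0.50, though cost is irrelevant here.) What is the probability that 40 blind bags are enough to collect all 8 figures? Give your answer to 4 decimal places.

0.9620

Let A_i be the event that figure i is missing after 40 blind bags. By inclusion–exclusion on the A_i,
P(all seen) = Σ_{j=0}^{8} (-1)^j C(8,j)((8-j)/8)^40
= 1.00000 - 0.03832 + 0.00028 - 0.00000 + 0.00000 - 0.00000 + 0.00000 - 0.00000 + 0.00000
= 0.96196.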